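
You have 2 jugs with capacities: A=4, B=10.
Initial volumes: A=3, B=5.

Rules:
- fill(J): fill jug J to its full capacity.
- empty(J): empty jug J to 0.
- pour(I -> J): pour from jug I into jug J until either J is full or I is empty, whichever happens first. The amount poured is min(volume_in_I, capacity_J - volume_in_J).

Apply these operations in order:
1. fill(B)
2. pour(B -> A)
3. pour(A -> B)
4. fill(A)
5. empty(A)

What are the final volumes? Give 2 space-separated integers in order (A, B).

Answer: 0 10

Derivation:
Step 1: fill(B) -> (A=3 B=10)
Step 2: pour(B -> A) -> (A=4 B=9)
Step 3: pour(A -> B) -> (A=3 B=10)
Step 4: fill(A) -> (A=4 B=10)
Step 5: empty(A) -> (A=0 B=10)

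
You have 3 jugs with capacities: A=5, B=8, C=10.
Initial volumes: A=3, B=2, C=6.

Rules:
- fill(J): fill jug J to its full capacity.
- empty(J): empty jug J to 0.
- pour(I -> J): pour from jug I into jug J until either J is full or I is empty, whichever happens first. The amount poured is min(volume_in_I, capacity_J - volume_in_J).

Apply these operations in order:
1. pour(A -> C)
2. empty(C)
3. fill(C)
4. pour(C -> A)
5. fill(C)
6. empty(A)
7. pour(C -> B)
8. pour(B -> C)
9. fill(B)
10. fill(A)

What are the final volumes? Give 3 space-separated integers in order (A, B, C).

Answer: 5 8 10

Derivation:
Step 1: pour(A -> C) -> (A=0 B=2 C=9)
Step 2: empty(C) -> (A=0 B=2 C=0)
Step 3: fill(C) -> (A=0 B=2 C=10)
Step 4: pour(C -> A) -> (A=5 B=2 C=5)
Step 5: fill(C) -> (A=5 B=2 C=10)
Step 6: empty(A) -> (A=0 B=2 C=10)
Step 7: pour(C -> B) -> (A=0 B=8 C=4)
Step 8: pour(B -> C) -> (A=0 B=2 C=10)
Step 9: fill(B) -> (A=0 B=8 C=10)
Step 10: fill(A) -> (A=5 B=8 C=10)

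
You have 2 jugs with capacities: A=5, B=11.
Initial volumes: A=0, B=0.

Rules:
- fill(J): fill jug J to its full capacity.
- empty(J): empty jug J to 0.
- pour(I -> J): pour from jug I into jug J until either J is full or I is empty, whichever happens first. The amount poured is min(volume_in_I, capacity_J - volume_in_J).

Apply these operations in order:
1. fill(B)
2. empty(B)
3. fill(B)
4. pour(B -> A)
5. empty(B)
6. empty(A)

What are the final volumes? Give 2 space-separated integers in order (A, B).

Answer: 0 0

Derivation:
Step 1: fill(B) -> (A=0 B=11)
Step 2: empty(B) -> (A=0 B=0)
Step 3: fill(B) -> (A=0 B=11)
Step 4: pour(B -> A) -> (A=5 B=6)
Step 5: empty(B) -> (A=5 B=0)
Step 6: empty(A) -> (A=0 B=0)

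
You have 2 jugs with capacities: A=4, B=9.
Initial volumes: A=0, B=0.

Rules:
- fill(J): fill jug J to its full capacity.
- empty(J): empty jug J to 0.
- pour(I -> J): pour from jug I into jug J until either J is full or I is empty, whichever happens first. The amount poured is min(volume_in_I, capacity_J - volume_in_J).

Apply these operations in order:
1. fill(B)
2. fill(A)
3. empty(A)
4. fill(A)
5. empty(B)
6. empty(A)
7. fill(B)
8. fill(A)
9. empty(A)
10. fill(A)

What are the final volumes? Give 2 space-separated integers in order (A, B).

Answer: 4 9

Derivation:
Step 1: fill(B) -> (A=0 B=9)
Step 2: fill(A) -> (A=4 B=9)
Step 3: empty(A) -> (A=0 B=9)
Step 4: fill(A) -> (A=4 B=9)
Step 5: empty(B) -> (A=4 B=0)
Step 6: empty(A) -> (A=0 B=0)
Step 7: fill(B) -> (A=0 B=9)
Step 8: fill(A) -> (A=4 B=9)
Step 9: empty(A) -> (A=0 B=9)
Step 10: fill(A) -> (A=4 B=9)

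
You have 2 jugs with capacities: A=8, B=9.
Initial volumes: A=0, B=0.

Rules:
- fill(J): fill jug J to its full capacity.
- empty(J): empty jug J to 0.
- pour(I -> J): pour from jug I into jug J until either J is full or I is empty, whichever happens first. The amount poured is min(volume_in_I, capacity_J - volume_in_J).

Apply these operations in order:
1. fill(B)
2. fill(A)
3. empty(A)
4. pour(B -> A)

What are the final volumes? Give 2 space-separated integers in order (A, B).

Step 1: fill(B) -> (A=0 B=9)
Step 2: fill(A) -> (A=8 B=9)
Step 3: empty(A) -> (A=0 B=9)
Step 4: pour(B -> A) -> (A=8 B=1)

Answer: 8 1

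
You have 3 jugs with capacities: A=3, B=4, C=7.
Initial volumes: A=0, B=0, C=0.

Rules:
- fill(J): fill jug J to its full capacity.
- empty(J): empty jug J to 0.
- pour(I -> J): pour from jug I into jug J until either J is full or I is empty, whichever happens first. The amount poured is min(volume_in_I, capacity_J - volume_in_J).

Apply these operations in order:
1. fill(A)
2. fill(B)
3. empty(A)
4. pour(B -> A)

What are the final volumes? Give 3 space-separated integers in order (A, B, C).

Answer: 3 1 0

Derivation:
Step 1: fill(A) -> (A=3 B=0 C=0)
Step 2: fill(B) -> (A=3 B=4 C=0)
Step 3: empty(A) -> (A=0 B=4 C=0)
Step 4: pour(B -> A) -> (A=3 B=1 C=0)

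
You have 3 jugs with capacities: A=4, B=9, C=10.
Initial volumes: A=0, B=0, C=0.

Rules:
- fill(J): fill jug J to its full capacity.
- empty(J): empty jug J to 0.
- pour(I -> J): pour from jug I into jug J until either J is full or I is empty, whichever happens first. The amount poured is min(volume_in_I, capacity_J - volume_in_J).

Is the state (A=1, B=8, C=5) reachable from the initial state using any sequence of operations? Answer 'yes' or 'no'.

BFS explored all 334 reachable states.
Reachable set includes: (0,0,0), (0,0,1), (0,0,2), (0,0,3), (0,0,4), (0,0,5), (0,0,6), (0,0,7), (0,0,8), (0,0,9), (0,0,10), (0,1,0) ...
Target (A=1, B=8, C=5) not in reachable set → no.

Answer: no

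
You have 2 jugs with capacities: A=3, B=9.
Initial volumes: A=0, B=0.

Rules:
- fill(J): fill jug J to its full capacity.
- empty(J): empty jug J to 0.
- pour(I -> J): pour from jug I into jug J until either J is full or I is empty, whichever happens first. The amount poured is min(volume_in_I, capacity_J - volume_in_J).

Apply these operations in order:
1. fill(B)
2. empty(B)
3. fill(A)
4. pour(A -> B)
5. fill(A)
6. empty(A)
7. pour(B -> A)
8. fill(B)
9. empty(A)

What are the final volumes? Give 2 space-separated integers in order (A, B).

Step 1: fill(B) -> (A=0 B=9)
Step 2: empty(B) -> (A=0 B=0)
Step 3: fill(A) -> (A=3 B=0)
Step 4: pour(A -> B) -> (A=0 B=3)
Step 5: fill(A) -> (A=3 B=3)
Step 6: empty(A) -> (A=0 B=3)
Step 7: pour(B -> A) -> (A=3 B=0)
Step 8: fill(B) -> (A=3 B=9)
Step 9: empty(A) -> (A=0 B=9)

Answer: 0 9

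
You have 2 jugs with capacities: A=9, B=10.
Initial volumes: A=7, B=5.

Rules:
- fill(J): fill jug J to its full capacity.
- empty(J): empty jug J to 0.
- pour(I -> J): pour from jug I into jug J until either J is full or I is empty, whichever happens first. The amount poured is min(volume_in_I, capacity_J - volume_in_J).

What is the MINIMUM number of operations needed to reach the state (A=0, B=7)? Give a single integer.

BFS from (A=7, B=5). One shortest path:
  1. empty(B) -> (A=7 B=0)
  2. pour(A -> B) -> (A=0 B=7)
Reached target in 2 moves.

Answer: 2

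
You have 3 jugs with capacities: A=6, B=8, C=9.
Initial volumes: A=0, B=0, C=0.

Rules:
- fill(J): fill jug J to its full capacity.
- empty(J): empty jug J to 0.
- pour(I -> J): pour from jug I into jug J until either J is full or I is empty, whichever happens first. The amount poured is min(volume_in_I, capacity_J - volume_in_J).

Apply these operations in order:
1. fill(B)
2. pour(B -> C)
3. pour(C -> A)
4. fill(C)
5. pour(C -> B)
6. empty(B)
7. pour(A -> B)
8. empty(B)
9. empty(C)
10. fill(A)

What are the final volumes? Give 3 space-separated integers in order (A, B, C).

Answer: 6 0 0

Derivation:
Step 1: fill(B) -> (A=0 B=8 C=0)
Step 2: pour(B -> C) -> (A=0 B=0 C=8)
Step 3: pour(C -> A) -> (A=6 B=0 C=2)
Step 4: fill(C) -> (A=6 B=0 C=9)
Step 5: pour(C -> B) -> (A=6 B=8 C=1)
Step 6: empty(B) -> (A=6 B=0 C=1)
Step 7: pour(A -> B) -> (A=0 B=6 C=1)
Step 8: empty(B) -> (A=0 B=0 C=1)
Step 9: empty(C) -> (A=0 B=0 C=0)
Step 10: fill(A) -> (A=6 B=0 C=0)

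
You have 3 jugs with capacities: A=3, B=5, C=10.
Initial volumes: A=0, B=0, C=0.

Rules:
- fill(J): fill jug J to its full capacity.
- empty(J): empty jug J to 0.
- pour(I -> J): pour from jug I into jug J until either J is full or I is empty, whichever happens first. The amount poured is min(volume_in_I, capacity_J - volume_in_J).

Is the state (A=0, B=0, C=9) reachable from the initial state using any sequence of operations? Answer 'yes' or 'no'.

Answer: yes

Derivation:
BFS from (A=0, B=0, C=0):
  1. fill(A) -> (A=3 B=0 C=0)
  2. pour(A -> C) -> (A=0 B=0 C=3)
  3. fill(A) -> (A=3 B=0 C=3)
  4. pour(A -> C) -> (A=0 B=0 C=6)
  5. fill(A) -> (A=3 B=0 C=6)
  6. pour(A -> C) -> (A=0 B=0 C=9)
Target reached → yes.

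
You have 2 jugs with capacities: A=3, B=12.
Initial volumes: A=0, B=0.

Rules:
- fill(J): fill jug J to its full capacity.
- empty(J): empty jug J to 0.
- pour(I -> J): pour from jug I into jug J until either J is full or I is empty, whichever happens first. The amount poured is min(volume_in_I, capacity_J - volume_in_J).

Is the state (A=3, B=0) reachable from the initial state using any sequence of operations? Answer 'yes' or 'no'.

Answer: yes

Derivation:
BFS from (A=0, B=0):
  1. fill(A) -> (A=3 B=0)
Target reached → yes.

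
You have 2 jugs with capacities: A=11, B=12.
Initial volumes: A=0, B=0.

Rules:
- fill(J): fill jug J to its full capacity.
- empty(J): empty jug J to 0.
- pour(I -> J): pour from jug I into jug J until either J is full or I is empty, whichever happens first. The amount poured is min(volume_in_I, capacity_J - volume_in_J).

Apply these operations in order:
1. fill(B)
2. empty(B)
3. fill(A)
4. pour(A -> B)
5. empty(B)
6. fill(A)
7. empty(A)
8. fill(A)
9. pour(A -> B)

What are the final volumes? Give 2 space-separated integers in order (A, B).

Answer: 0 11

Derivation:
Step 1: fill(B) -> (A=0 B=12)
Step 2: empty(B) -> (A=0 B=0)
Step 3: fill(A) -> (A=11 B=0)
Step 4: pour(A -> B) -> (A=0 B=11)
Step 5: empty(B) -> (A=0 B=0)
Step 6: fill(A) -> (A=11 B=0)
Step 7: empty(A) -> (A=0 B=0)
Step 8: fill(A) -> (A=11 B=0)
Step 9: pour(A -> B) -> (A=0 B=11)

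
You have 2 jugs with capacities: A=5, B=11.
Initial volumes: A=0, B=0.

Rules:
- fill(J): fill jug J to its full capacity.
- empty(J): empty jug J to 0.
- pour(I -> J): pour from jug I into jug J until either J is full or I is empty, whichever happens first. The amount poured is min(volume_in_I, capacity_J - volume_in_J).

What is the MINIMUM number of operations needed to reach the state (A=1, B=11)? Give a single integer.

BFS from (A=0, B=0). One shortest path:
  1. fill(B) -> (A=0 B=11)
  2. pour(B -> A) -> (A=5 B=6)
  3. empty(A) -> (A=0 B=6)
  4. pour(B -> A) -> (A=5 B=1)
  5. empty(A) -> (A=0 B=1)
  6. pour(B -> A) -> (A=1 B=0)
  7. fill(B) -> (A=1 B=11)
Reached target in 7 moves.

Answer: 7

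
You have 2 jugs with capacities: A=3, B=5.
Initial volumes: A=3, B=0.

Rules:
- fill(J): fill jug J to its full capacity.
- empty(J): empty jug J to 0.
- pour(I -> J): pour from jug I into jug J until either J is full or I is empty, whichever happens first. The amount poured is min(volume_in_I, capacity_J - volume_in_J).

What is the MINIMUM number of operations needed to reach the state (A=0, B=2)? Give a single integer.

BFS from (A=3, B=0). One shortest path:
  1. empty(A) -> (A=0 B=0)
  2. fill(B) -> (A=0 B=5)
  3. pour(B -> A) -> (A=3 B=2)
  4. empty(A) -> (A=0 B=2)
Reached target in 4 moves.

Answer: 4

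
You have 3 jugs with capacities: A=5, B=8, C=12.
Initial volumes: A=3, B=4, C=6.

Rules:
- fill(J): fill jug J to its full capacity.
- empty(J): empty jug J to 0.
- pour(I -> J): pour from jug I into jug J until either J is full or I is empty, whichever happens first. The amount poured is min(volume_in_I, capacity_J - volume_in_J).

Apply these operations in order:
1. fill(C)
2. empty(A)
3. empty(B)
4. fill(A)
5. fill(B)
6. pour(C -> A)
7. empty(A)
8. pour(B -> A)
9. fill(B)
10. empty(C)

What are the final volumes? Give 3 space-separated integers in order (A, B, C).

Answer: 5 8 0

Derivation:
Step 1: fill(C) -> (A=3 B=4 C=12)
Step 2: empty(A) -> (A=0 B=4 C=12)
Step 3: empty(B) -> (A=0 B=0 C=12)
Step 4: fill(A) -> (A=5 B=0 C=12)
Step 5: fill(B) -> (A=5 B=8 C=12)
Step 6: pour(C -> A) -> (A=5 B=8 C=12)
Step 7: empty(A) -> (A=0 B=8 C=12)
Step 8: pour(B -> A) -> (A=5 B=3 C=12)
Step 9: fill(B) -> (A=5 B=8 C=12)
Step 10: empty(C) -> (A=5 B=8 C=0)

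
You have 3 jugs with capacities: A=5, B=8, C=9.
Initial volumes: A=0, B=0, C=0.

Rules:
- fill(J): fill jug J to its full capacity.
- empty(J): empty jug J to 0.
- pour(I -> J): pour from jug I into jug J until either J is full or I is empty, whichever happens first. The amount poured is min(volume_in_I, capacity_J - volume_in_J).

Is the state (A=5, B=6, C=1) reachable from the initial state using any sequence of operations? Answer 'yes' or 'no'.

Answer: yes

Derivation:
BFS from (A=0, B=0, C=0):
  1. fill(B) -> (A=0 B=8 C=0)
  2. fill(C) -> (A=0 B=8 C=9)
  3. pour(B -> A) -> (A=5 B=3 C=9)
  4. empty(A) -> (A=0 B=3 C=9)
  5. pour(B -> A) -> (A=3 B=0 C=9)
  6. pour(C -> B) -> (A=3 B=8 C=1)
  7. pour(B -> A) -> (A=5 B=6 C=1)
Target reached → yes.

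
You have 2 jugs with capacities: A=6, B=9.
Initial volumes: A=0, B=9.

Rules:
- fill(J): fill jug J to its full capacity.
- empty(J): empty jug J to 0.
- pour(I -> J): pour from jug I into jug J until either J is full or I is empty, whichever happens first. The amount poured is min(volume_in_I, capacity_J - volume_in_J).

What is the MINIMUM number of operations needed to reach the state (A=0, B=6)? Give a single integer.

BFS from (A=0, B=9). One shortest path:
  1. fill(A) -> (A=6 B=9)
  2. empty(B) -> (A=6 B=0)
  3. pour(A -> B) -> (A=0 B=6)
Reached target in 3 moves.

Answer: 3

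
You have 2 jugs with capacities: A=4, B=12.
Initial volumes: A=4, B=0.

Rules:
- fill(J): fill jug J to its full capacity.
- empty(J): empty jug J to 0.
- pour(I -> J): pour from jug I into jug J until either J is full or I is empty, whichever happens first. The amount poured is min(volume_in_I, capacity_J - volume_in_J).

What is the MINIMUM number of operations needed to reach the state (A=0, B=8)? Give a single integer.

Answer: 3

Derivation:
BFS from (A=4, B=0). One shortest path:
  1. pour(A -> B) -> (A=0 B=4)
  2. fill(A) -> (A=4 B=4)
  3. pour(A -> B) -> (A=0 B=8)
Reached target in 3 moves.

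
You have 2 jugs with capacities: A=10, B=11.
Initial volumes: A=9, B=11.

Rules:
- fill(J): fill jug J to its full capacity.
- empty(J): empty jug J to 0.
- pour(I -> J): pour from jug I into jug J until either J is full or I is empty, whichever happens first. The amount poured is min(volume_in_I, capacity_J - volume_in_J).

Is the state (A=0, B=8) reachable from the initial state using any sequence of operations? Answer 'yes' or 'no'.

Answer: yes

Derivation:
BFS from (A=9, B=11):
  1. empty(B) -> (A=9 B=0)
  2. pour(A -> B) -> (A=0 B=9)
  3. fill(A) -> (A=10 B=9)
  4. pour(A -> B) -> (A=8 B=11)
  5. empty(B) -> (A=8 B=0)
  6. pour(A -> B) -> (A=0 B=8)
Target reached → yes.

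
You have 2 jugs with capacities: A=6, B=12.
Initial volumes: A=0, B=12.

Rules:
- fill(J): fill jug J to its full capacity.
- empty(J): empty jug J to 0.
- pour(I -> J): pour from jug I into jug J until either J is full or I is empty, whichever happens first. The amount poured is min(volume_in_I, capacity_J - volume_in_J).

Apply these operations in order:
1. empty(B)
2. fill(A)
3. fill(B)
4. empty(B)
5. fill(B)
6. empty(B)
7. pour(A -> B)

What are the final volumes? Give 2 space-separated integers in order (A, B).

Step 1: empty(B) -> (A=0 B=0)
Step 2: fill(A) -> (A=6 B=0)
Step 3: fill(B) -> (A=6 B=12)
Step 4: empty(B) -> (A=6 B=0)
Step 5: fill(B) -> (A=6 B=12)
Step 6: empty(B) -> (A=6 B=0)
Step 7: pour(A -> B) -> (A=0 B=6)

Answer: 0 6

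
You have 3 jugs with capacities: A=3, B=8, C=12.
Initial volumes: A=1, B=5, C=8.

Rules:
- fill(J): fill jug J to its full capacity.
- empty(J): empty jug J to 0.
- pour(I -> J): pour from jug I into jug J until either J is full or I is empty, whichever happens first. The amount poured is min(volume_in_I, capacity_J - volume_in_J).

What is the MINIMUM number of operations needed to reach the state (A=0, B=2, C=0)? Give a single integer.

BFS from (A=1, B=5, C=8). One shortest path:
  1. pour(A -> B) -> (A=0 B=6 C=8)
  2. pour(B -> C) -> (A=0 B=2 C=12)
  3. empty(C) -> (A=0 B=2 C=0)
Reached target in 3 moves.

Answer: 3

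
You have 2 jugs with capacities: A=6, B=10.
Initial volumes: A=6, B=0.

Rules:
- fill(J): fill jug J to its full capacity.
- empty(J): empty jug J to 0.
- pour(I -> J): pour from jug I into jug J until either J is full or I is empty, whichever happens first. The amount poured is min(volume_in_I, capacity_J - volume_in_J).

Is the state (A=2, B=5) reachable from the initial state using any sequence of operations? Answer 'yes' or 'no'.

BFS explored all 16 reachable states.
Reachable set includes: (0,0), (0,2), (0,4), (0,6), (0,8), (0,10), (2,0), (2,10), (4,0), (4,10), (6,0), (6,2) ...
Target (A=2, B=5) not in reachable set → no.

Answer: no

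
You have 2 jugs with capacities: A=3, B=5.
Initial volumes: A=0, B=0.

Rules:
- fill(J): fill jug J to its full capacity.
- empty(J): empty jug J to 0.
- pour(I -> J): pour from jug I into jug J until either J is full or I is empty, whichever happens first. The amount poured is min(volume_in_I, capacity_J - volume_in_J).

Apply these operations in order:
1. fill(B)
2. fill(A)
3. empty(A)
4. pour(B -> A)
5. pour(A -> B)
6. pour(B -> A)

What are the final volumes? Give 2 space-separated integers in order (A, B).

Answer: 3 2

Derivation:
Step 1: fill(B) -> (A=0 B=5)
Step 2: fill(A) -> (A=3 B=5)
Step 3: empty(A) -> (A=0 B=5)
Step 4: pour(B -> A) -> (A=3 B=2)
Step 5: pour(A -> B) -> (A=0 B=5)
Step 6: pour(B -> A) -> (A=3 B=2)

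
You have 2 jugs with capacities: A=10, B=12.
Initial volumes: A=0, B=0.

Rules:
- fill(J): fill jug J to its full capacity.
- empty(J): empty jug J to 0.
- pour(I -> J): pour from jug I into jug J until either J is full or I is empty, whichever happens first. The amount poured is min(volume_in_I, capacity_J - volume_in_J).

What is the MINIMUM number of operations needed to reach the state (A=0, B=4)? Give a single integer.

Answer: 7

Derivation:
BFS from (A=0, B=0). One shortest path:
  1. fill(B) -> (A=0 B=12)
  2. pour(B -> A) -> (A=10 B=2)
  3. empty(A) -> (A=0 B=2)
  4. pour(B -> A) -> (A=2 B=0)
  5. fill(B) -> (A=2 B=12)
  6. pour(B -> A) -> (A=10 B=4)
  7. empty(A) -> (A=0 B=4)
Reached target in 7 moves.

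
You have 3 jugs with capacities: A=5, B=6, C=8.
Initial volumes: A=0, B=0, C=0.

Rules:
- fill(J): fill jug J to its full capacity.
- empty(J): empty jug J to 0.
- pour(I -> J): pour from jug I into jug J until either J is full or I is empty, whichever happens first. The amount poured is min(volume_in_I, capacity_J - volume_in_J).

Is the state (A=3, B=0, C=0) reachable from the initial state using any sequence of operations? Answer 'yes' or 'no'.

Answer: yes

Derivation:
BFS from (A=0, B=0, C=0):
  1. fill(C) -> (A=0 B=0 C=8)
  2. pour(C -> A) -> (A=5 B=0 C=3)
  3. empty(A) -> (A=0 B=0 C=3)
  4. pour(C -> A) -> (A=3 B=0 C=0)
Target reached → yes.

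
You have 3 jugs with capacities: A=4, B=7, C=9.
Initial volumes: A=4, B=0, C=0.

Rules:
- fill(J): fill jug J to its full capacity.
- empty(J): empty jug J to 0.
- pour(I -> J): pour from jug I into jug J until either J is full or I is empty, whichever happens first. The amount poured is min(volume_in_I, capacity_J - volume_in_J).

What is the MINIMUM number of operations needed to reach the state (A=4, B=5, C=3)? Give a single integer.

Answer: 8

Derivation:
BFS from (A=4, B=0, C=0). One shortest path:
  1. pour(A -> B) -> (A=0 B=4 C=0)
  2. fill(A) -> (A=4 B=4 C=0)
  3. pour(A -> B) -> (A=1 B=7 C=0)
  4. pour(B -> C) -> (A=1 B=0 C=7)
  5. pour(A -> B) -> (A=0 B=1 C=7)
  6. fill(A) -> (A=4 B=1 C=7)
  7. pour(A -> B) -> (A=0 B=5 C=7)
  8. pour(C -> A) -> (A=4 B=5 C=3)
Reached target in 8 moves.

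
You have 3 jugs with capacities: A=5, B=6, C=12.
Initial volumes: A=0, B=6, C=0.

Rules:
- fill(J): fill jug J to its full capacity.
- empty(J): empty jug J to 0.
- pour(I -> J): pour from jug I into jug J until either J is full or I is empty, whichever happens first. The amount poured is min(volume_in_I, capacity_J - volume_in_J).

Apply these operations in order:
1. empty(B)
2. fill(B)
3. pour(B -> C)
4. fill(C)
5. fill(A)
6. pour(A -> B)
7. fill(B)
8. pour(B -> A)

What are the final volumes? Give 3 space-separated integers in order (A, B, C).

Answer: 5 1 12

Derivation:
Step 1: empty(B) -> (A=0 B=0 C=0)
Step 2: fill(B) -> (A=0 B=6 C=0)
Step 3: pour(B -> C) -> (A=0 B=0 C=6)
Step 4: fill(C) -> (A=0 B=0 C=12)
Step 5: fill(A) -> (A=5 B=0 C=12)
Step 6: pour(A -> B) -> (A=0 B=5 C=12)
Step 7: fill(B) -> (A=0 B=6 C=12)
Step 8: pour(B -> A) -> (A=5 B=1 C=12)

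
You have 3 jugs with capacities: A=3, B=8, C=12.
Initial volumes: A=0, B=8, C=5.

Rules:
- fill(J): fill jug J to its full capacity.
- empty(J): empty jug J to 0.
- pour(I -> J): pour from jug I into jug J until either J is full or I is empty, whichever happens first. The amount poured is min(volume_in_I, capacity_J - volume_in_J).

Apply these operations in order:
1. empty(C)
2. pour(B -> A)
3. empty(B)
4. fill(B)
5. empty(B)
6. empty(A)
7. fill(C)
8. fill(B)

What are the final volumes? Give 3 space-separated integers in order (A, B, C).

Answer: 0 8 12

Derivation:
Step 1: empty(C) -> (A=0 B=8 C=0)
Step 2: pour(B -> A) -> (A=3 B=5 C=0)
Step 3: empty(B) -> (A=3 B=0 C=0)
Step 4: fill(B) -> (A=3 B=8 C=0)
Step 5: empty(B) -> (A=3 B=0 C=0)
Step 6: empty(A) -> (A=0 B=0 C=0)
Step 7: fill(C) -> (A=0 B=0 C=12)
Step 8: fill(B) -> (A=0 B=8 C=12)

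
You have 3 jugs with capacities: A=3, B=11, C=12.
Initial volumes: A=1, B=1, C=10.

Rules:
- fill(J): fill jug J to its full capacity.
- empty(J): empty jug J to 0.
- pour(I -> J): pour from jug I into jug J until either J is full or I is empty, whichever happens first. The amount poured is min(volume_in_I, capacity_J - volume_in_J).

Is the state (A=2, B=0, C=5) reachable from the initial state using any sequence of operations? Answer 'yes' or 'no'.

BFS from (A=1, B=1, C=10):
  1. pour(A -> C) -> (A=0 B=1 C=11)
  2. fill(A) -> (A=3 B=1 C=11)
  3. pour(A -> B) -> (A=0 B=4 C=11)
  4. fill(A) -> (A=3 B=4 C=11)
  5. pour(A -> C) -> (A=2 B=4 C=12)
  6. pour(C -> B) -> (A=2 B=11 C=5)
  7. empty(B) -> (A=2 B=0 C=5)
Target reached → yes.

Answer: yes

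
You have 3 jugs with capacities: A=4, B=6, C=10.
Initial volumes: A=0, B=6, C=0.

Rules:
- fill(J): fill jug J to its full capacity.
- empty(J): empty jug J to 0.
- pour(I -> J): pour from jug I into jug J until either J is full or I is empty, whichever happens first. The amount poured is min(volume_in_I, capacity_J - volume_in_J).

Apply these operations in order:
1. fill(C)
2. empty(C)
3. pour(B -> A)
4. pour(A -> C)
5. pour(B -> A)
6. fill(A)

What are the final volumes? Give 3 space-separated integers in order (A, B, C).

Answer: 4 0 4

Derivation:
Step 1: fill(C) -> (A=0 B=6 C=10)
Step 2: empty(C) -> (A=0 B=6 C=0)
Step 3: pour(B -> A) -> (A=4 B=2 C=0)
Step 4: pour(A -> C) -> (A=0 B=2 C=4)
Step 5: pour(B -> A) -> (A=2 B=0 C=4)
Step 6: fill(A) -> (A=4 B=0 C=4)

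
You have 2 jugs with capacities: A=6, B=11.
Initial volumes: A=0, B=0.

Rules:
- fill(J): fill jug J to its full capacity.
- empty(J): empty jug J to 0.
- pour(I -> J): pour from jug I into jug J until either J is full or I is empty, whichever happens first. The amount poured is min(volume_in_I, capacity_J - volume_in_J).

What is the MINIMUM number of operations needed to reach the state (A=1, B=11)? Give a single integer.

Answer: 4

Derivation:
BFS from (A=0, B=0). One shortest path:
  1. fill(A) -> (A=6 B=0)
  2. pour(A -> B) -> (A=0 B=6)
  3. fill(A) -> (A=6 B=6)
  4. pour(A -> B) -> (A=1 B=11)
Reached target in 4 moves.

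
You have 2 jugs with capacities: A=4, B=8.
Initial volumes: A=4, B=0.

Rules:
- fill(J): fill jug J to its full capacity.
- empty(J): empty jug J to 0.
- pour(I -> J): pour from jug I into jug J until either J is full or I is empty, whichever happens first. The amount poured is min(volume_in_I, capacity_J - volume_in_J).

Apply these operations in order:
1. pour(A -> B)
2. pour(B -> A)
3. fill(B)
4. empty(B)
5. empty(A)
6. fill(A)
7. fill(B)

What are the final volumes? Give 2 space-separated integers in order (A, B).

Step 1: pour(A -> B) -> (A=0 B=4)
Step 2: pour(B -> A) -> (A=4 B=0)
Step 3: fill(B) -> (A=4 B=8)
Step 4: empty(B) -> (A=4 B=0)
Step 5: empty(A) -> (A=0 B=0)
Step 6: fill(A) -> (A=4 B=0)
Step 7: fill(B) -> (A=4 B=8)

Answer: 4 8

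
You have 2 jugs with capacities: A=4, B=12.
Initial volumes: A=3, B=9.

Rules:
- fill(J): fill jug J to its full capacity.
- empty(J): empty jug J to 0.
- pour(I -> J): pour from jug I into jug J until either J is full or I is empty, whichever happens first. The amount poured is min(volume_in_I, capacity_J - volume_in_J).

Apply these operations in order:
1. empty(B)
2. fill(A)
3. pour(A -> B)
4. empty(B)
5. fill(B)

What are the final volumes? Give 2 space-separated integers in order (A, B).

Answer: 0 12

Derivation:
Step 1: empty(B) -> (A=3 B=0)
Step 2: fill(A) -> (A=4 B=0)
Step 3: pour(A -> B) -> (A=0 B=4)
Step 4: empty(B) -> (A=0 B=0)
Step 5: fill(B) -> (A=0 B=12)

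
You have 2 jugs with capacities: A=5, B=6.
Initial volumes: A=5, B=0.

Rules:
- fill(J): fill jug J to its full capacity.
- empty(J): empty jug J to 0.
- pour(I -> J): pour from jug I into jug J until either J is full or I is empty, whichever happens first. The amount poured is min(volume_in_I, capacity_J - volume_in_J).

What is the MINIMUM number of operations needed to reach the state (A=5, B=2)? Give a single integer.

BFS from (A=5, B=0). One shortest path:
  1. empty(A) -> (A=0 B=0)
  2. fill(B) -> (A=0 B=6)
  3. pour(B -> A) -> (A=5 B=1)
  4. empty(A) -> (A=0 B=1)
  5. pour(B -> A) -> (A=1 B=0)
  6. fill(B) -> (A=1 B=6)
  7. pour(B -> A) -> (A=5 B=2)
Reached target in 7 moves.

Answer: 7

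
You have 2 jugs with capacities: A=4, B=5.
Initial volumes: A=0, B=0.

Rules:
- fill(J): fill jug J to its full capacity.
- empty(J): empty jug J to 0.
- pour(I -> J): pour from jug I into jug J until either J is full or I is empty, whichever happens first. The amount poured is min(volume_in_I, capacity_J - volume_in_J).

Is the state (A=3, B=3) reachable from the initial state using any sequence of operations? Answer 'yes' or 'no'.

BFS explored all 18 reachable states.
Reachable set includes: (0,0), (0,1), (0,2), (0,3), (0,4), (0,5), (1,0), (1,5), (2,0), (2,5), (3,0), (3,5) ...
Target (A=3, B=3) not in reachable set → no.

Answer: no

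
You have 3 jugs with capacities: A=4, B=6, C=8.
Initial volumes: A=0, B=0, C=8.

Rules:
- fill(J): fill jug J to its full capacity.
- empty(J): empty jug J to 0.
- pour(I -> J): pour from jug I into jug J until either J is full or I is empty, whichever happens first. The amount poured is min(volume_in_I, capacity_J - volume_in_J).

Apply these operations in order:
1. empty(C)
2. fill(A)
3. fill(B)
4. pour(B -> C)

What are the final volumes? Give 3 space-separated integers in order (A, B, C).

Step 1: empty(C) -> (A=0 B=0 C=0)
Step 2: fill(A) -> (A=4 B=0 C=0)
Step 3: fill(B) -> (A=4 B=6 C=0)
Step 4: pour(B -> C) -> (A=4 B=0 C=6)

Answer: 4 0 6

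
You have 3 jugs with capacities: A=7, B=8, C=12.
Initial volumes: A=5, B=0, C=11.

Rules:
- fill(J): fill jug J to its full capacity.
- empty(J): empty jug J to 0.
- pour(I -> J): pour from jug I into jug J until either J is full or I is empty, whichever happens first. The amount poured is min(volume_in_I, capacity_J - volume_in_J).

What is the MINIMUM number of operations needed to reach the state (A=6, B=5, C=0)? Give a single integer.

BFS from (A=5, B=0, C=11). One shortest path:
  1. pour(A -> B) -> (A=0 B=5 C=11)
  2. fill(A) -> (A=7 B=5 C=11)
  3. pour(A -> C) -> (A=6 B=5 C=12)
  4. empty(C) -> (A=6 B=5 C=0)
Reached target in 4 moves.

Answer: 4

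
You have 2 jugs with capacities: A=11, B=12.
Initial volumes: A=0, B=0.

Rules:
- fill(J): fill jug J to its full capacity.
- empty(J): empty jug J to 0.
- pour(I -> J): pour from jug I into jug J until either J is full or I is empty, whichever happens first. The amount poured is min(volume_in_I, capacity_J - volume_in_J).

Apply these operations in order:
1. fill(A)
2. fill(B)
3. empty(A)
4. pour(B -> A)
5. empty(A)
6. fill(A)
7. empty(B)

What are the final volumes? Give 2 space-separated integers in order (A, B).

Answer: 11 0

Derivation:
Step 1: fill(A) -> (A=11 B=0)
Step 2: fill(B) -> (A=11 B=12)
Step 3: empty(A) -> (A=0 B=12)
Step 4: pour(B -> A) -> (A=11 B=1)
Step 5: empty(A) -> (A=0 B=1)
Step 6: fill(A) -> (A=11 B=1)
Step 7: empty(B) -> (A=11 B=0)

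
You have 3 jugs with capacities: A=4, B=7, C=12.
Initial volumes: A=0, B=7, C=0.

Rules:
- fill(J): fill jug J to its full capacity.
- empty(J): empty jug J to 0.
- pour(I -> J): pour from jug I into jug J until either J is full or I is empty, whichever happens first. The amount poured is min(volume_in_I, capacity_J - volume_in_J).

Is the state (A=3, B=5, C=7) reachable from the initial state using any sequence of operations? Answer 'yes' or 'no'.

BFS explored all 322 reachable states.
Reachable set includes: (0,0,0), (0,0,1), (0,0,2), (0,0,3), (0,0,4), (0,0,5), (0,0,6), (0,0,7), (0,0,8), (0,0,9), (0,0,10), (0,0,11) ...
Target (A=3, B=5, C=7) not in reachable set → no.

Answer: no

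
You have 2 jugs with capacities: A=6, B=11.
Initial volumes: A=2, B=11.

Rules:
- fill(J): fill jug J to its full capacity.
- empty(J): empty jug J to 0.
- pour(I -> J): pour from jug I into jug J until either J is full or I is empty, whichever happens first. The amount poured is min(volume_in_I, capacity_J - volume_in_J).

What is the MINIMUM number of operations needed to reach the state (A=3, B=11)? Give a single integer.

BFS from (A=2, B=11). One shortest path:
  1. empty(B) -> (A=2 B=0)
  2. pour(A -> B) -> (A=0 B=2)
  3. fill(A) -> (A=6 B=2)
  4. pour(A -> B) -> (A=0 B=8)
  5. fill(A) -> (A=6 B=8)
  6. pour(A -> B) -> (A=3 B=11)
Reached target in 6 moves.

Answer: 6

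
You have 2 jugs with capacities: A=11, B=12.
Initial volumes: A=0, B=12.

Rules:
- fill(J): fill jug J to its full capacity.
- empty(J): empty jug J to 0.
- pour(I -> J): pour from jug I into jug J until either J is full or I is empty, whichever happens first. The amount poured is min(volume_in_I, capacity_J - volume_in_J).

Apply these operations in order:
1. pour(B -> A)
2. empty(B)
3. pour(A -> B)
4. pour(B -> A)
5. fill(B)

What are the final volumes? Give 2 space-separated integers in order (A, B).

Answer: 11 12

Derivation:
Step 1: pour(B -> A) -> (A=11 B=1)
Step 2: empty(B) -> (A=11 B=0)
Step 3: pour(A -> B) -> (A=0 B=11)
Step 4: pour(B -> A) -> (A=11 B=0)
Step 5: fill(B) -> (A=11 B=12)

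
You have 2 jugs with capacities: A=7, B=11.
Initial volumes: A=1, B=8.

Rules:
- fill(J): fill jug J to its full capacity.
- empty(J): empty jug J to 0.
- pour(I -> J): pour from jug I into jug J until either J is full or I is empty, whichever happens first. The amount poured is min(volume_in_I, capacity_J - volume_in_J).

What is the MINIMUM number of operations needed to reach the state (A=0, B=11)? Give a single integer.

Answer: 2

Derivation:
BFS from (A=1, B=8). One shortest path:
  1. empty(A) -> (A=0 B=8)
  2. fill(B) -> (A=0 B=11)
Reached target in 2 moves.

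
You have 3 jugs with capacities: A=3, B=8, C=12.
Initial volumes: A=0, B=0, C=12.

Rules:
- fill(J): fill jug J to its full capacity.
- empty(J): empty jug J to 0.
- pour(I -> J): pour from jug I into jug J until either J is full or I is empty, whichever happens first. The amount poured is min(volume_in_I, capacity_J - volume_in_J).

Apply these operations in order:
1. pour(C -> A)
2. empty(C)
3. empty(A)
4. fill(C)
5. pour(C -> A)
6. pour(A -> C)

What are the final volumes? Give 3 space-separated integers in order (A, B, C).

Answer: 0 0 12

Derivation:
Step 1: pour(C -> A) -> (A=3 B=0 C=9)
Step 2: empty(C) -> (A=3 B=0 C=0)
Step 3: empty(A) -> (A=0 B=0 C=0)
Step 4: fill(C) -> (A=0 B=0 C=12)
Step 5: pour(C -> A) -> (A=3 B=0 C=9)
Step 6: pour(A -> C) -> (A=0 B=0 C=12)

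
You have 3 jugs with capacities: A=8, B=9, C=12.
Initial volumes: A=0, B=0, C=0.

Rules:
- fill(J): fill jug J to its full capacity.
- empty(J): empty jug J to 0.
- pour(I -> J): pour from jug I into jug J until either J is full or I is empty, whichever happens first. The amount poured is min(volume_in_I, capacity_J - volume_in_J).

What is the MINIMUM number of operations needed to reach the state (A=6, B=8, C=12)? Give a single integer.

BFS from (A=0, B=0, C=0). One shortest path:
  1. fill(B) -> (A=0 B=9 C=0)
  2. pour(B -> A) -> (A=8 B=1 C=0)
  3. pour(B -> C) -> (A=8 B=0 C=1)
  4. fill(B) -> (A=8 B=9 C=1)
  5. pour(B -> C) -> (A=8 B=0 C=10)
  6. pour(A -> B) -> (A=0 B=8 C=10)
  7. fill(A) -> (A=8 B=8 C=10)
  8. pour(A -> C) -> (A=6 B=8 C=12)
Reached target in 8 moves.

Answer: 8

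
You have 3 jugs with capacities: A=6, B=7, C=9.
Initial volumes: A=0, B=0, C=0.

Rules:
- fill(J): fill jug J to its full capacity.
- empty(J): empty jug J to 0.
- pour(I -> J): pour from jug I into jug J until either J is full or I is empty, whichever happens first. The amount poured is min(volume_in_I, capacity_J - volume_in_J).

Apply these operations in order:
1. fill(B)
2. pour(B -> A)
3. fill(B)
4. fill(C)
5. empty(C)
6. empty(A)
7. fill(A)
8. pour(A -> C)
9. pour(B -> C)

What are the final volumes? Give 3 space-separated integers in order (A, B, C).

Step 1: fill(B) -> (A=0 B=7 C=0)
Step 2: pour(B -> A) -> (A=6 B=1 C=0)
Step 3: fill(B) -> (A=6 B=7 C=0)
Step 4: fill(C) -> (A=6 B=7 C=9)
Step 5: empty(C) -> (A=6 B=7 C=0)
Step 6: empty(A) -> (A=0 B=7 C=0)
Step 7: fill(A) -> (A=6 B=7 C=0)
Step 8: pour(A -> C) -> (A=0 B=7 C=6)
Step 9: pour(B -> C) -> (A=0 B=4 C=9)

Answer: 0 4 9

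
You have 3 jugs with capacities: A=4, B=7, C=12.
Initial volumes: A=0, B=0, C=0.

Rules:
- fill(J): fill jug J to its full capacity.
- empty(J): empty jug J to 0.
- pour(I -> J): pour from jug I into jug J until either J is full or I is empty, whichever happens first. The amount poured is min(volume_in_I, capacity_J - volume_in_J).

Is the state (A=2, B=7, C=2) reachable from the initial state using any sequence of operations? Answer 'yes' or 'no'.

BFS from (A=0, B=0, C=0):
  1. fill(A) -> (A=4 B=0 C=0)
  2. fill(B) -> (A=4 B=7 C=0)
  3. pour(B -> C) -> (A=4 B=0 C=7)
  4. pour(A -> B) -> (A=0 B=4 C=7)
  5. fill(A) -> (A=4 B=4 C=7)
  6. pour(A -> B) -> (A=1 B=7 C=7)
  7. pour(B -> C) -> (A=1 B=2 C=12)
  8. pour(C -> A) -> (A=4 B=2 C=9)
  9. empty(A) -> (A=0 B=2 C=9)
  10. pour(B -> A) -> (A=2 B=0 C=9)
  11. pour(C -> B) -> (A=2 B=7 C=2)
Target reached → yes.

Answer: yes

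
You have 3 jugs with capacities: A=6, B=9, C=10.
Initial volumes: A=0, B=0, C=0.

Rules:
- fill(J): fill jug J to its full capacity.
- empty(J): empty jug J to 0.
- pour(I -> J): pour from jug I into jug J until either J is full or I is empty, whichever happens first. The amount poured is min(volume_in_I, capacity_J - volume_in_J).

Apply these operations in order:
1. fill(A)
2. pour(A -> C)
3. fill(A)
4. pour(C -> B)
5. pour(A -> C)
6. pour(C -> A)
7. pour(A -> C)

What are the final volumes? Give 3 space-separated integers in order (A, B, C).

Answer: 0 6 6

Derivation:
Step 1: fill(A) -> (A=6 B=0 C=0)
Step 2: pour(A -> C) -> (A=0 B=0 C=6)
Step 3: fill(A) -> (A=6 B=0 C=6)
Step 4: pour(C -> B) -> (A=6 B=6 C=0)
Step 5: pour(A -> C) -> (A=0 B=6 C=6)
Step 6: pour(C -> A) -> (A=6 B=6 C=0)
Step 7: pour(A -> C) -> (A=0 B=6 C=6)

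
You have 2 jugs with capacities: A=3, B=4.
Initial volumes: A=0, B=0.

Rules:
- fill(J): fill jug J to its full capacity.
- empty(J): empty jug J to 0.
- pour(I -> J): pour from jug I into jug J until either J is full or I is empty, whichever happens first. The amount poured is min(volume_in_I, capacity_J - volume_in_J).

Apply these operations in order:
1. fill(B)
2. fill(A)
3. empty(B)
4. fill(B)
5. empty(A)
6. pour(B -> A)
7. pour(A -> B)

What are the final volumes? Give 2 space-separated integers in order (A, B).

Step 1: fill(B) -> (A=0 B=4)
Step 2: fill(A) -> (A=3 B=4)
Step 3: empty(B) -> (A=3 B=0)
Step 4: fill(B) -> (A=3 B=4)
Step 5: empty(A) -> (A=0 B=4)
Step 6: pour(B -> A) -> (A=3 B=1)
Step 7: pour(A -> B) -> (A=0 B=4)

Answer: 0 4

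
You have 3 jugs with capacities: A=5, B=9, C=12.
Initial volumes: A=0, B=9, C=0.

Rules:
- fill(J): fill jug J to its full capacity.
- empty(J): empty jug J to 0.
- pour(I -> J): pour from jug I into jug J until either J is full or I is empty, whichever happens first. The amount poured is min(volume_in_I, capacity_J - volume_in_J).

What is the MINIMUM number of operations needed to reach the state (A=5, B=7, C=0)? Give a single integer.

Answer: 4

Derivation:
BFS from (A=0, B=9, C=0). One shortest path:
  1. empty(B) -> (A=0 B=0 C=0)
  2. fill(C) -> (A=0 B=0 C=12)
  3. pour(C -> A) -> (A=5 B=0 C=7)
  4. pour(C -> B) -> (A=5 B=7 C=0)
Reached target in 4 moves.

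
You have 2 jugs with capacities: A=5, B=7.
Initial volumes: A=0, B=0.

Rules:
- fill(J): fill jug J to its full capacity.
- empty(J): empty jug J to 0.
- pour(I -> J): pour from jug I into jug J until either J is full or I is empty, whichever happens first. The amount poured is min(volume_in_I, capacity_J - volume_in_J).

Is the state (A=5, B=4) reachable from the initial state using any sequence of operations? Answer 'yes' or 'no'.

Answer: yes

Derivation:
BFS from (A=0, B=0):
  1. fill(B) -> (A=0 B=7)
  2. pour(B -> A) -> (A=5 B=2)
  3. empty(A) -> (A=0 B=2)
  4. pour(B -> A) -> (A=2 B=0)
  5. fill(B) -> (A=2 B=7)
  6. pour(B -> A) -> (A=5 B=4)
Target reached → yes.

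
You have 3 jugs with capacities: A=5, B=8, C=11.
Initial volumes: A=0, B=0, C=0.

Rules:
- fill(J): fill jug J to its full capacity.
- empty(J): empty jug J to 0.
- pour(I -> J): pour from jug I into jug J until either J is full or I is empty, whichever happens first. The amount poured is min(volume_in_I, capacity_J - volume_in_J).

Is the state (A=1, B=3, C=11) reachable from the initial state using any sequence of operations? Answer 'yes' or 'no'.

Answer: yes

Derivation:
BFS from (A=0, B=0, C=0):
  1. fill(A) -> (A=5 B=0 C=0)
  2. pour(A -> B) -> (A=0 B=5 C=0)
  3. fill(A) -> (A=5 B=5 C=0)
  4. pour(A -> B) -> (A=2 B=8 C=0)
  5. pour(A -> C) -> (A=0 B=8 C=2)
  6. fill(A) -> (A=5 B=8 C=2)
  7. pour(A -> C) -> (A=0 B=8 C=7)
  8. pour(B -> A) -> (A=5 B=3 C=7)
  9. pour(A -> C) -> (A=1 B=3 C=11)
Target reached → yes.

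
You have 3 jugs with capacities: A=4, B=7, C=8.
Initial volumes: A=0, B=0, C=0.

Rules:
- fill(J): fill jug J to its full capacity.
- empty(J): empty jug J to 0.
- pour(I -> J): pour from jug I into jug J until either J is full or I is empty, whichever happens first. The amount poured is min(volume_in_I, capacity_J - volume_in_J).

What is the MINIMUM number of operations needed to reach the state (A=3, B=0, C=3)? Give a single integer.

BFS from (A=0, B=0, C=0). One shortest path:
  1. fill(B) -> (A=0 B=7 C=0)
  2. pour(B -> C) -> (A=0 B=0 C=7)
  3. fill(B) -> (A=0 B=7 C=7)
  4. pour(B -> A) -> (A=4 B=3 C=7)
  5. pour(A -> C) -> (A=3 B=3 C=8)
  6. empty(C) -> (A=3 B=3 C=0)
  7. pour(B -> C) -> (A=3 B=0 C=3)
Reached target in 7 moves.

Answer: 7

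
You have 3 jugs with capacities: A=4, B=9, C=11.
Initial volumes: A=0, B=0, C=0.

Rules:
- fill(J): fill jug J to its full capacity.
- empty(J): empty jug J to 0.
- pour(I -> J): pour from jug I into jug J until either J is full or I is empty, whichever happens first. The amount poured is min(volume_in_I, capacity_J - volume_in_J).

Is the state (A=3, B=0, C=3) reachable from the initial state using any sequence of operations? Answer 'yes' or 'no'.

Answer: yes

Derivation:
BFS from (A=0, B=0, C=0):
  1. fill(A) -> (A=4 B=0 C=0)
  2. fill(C) -> (A=4 B=0 C=11)
  3. pour(A -> B) -> (A=0 B=4 C=11)
  4. pour(C -> A) -> (A=4 B=4 C=7)
  5. pour(A -> B) -> (A=0 B=8 C=7)
  6. pour(C -> A) -> (A=4 B=8 C=3)
  7. pour(A -> B) -> (A=3 B=9 C=3)
  8. empty(B) -> (A=3 B=0 C=3)
Target reached → yes.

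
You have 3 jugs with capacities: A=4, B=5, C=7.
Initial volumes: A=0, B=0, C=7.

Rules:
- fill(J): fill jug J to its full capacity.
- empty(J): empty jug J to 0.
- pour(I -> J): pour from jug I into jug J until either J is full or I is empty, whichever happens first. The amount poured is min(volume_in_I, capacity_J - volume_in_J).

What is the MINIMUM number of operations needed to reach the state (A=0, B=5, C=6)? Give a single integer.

Answer: 3

Derivation:
BFS from (A=0, B=0, C=7). One shortest path:
  1. fill(A) -> (A=4 B=0 C=7)
  2. pour(A -> B) -> (A=0 B=4 C=7)
  3. pour(C -> B) -> (A=0 B=5 C=6)
Reached target in 3 moves.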